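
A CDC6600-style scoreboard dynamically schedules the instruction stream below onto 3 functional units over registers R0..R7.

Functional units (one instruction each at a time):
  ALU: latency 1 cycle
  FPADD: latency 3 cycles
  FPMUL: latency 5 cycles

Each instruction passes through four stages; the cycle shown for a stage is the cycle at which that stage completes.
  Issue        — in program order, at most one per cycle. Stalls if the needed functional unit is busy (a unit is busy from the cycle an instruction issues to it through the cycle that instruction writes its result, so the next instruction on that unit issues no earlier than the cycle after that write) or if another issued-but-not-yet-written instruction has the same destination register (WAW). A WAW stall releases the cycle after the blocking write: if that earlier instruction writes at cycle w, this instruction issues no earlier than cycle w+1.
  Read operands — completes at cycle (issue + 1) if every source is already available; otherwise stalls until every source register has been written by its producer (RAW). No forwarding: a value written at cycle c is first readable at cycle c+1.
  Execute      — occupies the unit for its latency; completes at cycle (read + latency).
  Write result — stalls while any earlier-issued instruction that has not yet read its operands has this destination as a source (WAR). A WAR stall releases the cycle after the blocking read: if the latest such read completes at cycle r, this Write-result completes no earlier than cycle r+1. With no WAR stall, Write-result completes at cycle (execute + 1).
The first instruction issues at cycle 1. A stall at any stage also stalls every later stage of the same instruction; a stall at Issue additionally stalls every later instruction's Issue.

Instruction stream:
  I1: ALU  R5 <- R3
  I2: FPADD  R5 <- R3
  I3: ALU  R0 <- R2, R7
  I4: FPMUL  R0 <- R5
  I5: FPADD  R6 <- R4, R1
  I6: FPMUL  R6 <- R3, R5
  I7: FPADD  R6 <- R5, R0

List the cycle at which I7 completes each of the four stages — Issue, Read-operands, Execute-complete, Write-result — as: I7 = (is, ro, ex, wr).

I7 = (26, 27, 30, 31)

[1] I1 dispatched to ALU
[2] I1 operands ready
[3] I1 complete
[4] R5←I1
[5] I2 dispatched to FPADD
[6] I2 operands ready; I3 dispatched to ALU
[7] I3 operands ready
[8] I3 complete
[9] I2 complete; R0←I3
[10] R5←I2; I4 dispatched to FPMUL
[11] I4 operands ready; I5 dispatched to FPADD
[12] I5 operands ready
[15] I5 complete
[16] I4 complete; R6←I5
[17] R0←I4
[18] I6 dispatched to FPMUL
[19] I6 operands ready
[24] I6 complete
[25] R6←I6
[26] I7 dispatched to FPADD
[27] I7 operands ready
[30] I7 complete
[31] R6←I7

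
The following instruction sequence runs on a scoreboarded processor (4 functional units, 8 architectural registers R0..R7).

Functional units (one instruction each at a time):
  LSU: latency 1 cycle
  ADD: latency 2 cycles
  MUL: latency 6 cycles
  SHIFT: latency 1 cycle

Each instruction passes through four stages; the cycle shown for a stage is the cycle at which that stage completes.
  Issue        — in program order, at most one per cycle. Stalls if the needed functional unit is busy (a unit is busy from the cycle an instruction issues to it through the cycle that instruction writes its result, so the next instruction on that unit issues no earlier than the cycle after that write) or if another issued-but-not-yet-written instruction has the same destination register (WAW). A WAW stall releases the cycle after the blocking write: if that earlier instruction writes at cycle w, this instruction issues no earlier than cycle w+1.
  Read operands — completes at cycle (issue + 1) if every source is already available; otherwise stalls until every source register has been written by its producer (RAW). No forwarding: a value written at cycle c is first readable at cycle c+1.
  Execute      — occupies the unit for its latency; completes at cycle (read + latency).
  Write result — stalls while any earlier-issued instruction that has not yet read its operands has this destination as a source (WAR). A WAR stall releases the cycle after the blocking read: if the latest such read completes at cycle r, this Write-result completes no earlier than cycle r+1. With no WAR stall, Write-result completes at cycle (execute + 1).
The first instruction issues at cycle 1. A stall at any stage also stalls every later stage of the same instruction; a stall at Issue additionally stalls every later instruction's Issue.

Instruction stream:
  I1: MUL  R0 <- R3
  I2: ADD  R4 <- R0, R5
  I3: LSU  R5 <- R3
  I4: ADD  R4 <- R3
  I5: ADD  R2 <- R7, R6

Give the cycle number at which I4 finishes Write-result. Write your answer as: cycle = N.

cycle = 18

cycle 1: I1 issues→MUL
cycle 2: I1 reads · I2 issues→ADD
cycle 3: I3 issues→LSU
cycle 4: I3 reads
cycle 5: I3 exec-done
cycle 8: I1 exec-done
cycle 9: I1 writes R0
cycle 10: I2 reads
cycle 11: I3 writes R5
cycle 12: I2 exec-done
cycle 13: I2 writes R4
cycle 14: I4 issues→ADD
cycle 15: I4 reads
cycle 17: I4 exec-done
cycle 18: I4 writes R4
cycle 19: I5 issues→ADD
cycle 20: I5 reads
cycle 22: I5 exec-done
cycle 23: I5 writes R2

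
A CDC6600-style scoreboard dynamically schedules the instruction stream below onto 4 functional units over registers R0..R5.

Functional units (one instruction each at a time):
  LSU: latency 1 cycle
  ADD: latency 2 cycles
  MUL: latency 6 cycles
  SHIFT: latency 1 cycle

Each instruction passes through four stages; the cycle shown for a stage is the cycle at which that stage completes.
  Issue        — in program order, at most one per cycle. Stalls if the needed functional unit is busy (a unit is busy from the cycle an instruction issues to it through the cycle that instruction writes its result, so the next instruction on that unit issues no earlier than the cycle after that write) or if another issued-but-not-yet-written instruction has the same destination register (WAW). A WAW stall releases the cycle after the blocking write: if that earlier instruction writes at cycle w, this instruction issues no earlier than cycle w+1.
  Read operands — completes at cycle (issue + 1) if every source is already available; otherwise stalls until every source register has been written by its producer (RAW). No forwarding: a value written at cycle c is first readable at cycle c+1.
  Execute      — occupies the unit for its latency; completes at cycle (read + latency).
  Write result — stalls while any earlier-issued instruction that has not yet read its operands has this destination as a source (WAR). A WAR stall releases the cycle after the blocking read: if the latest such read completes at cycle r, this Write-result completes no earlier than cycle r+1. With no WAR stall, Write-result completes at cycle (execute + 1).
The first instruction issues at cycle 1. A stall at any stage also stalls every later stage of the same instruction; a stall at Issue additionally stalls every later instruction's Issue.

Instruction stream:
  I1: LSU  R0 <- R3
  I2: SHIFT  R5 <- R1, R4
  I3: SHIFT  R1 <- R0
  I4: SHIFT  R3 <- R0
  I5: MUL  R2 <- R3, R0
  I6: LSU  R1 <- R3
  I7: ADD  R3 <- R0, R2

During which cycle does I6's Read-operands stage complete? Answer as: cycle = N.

cycle 1: issue I1 (LSU)
cycle 2: I1 read-ops | issue I2 (SHIFT)
cycle 3: I1 finished on LSU | I2 read-ops
cycle 4: I1→R0 | I2 finished on SHIFT
cycle 5: I2→R5
cycle 6: issue I3 (SHIFT)
cycle 7: I3 read-ops
cycle 8: I3 finished on SHIFT
cycle 9: I3→R1
cycle 10: issue I4 (SHIFT)
cycle 11: I4 read-ops | issue I5 (MUL)
cycle 12: I4 finished on SHIFT | issue I6 (LSU)
cycle 13: I4→R3
cycle 14: I5 read-ops | I6 read-ops | issue I7 (ADD)
cycle 15: I6 finished on LSU
cycle 16: I6→R1
cycle 20: I5 finished on MUL
cycle 21: I5→R2
cycle 22: I7 read-ops
cycle 24: I7 finished on ADD
cycle 25: I7→R3

cycle = 14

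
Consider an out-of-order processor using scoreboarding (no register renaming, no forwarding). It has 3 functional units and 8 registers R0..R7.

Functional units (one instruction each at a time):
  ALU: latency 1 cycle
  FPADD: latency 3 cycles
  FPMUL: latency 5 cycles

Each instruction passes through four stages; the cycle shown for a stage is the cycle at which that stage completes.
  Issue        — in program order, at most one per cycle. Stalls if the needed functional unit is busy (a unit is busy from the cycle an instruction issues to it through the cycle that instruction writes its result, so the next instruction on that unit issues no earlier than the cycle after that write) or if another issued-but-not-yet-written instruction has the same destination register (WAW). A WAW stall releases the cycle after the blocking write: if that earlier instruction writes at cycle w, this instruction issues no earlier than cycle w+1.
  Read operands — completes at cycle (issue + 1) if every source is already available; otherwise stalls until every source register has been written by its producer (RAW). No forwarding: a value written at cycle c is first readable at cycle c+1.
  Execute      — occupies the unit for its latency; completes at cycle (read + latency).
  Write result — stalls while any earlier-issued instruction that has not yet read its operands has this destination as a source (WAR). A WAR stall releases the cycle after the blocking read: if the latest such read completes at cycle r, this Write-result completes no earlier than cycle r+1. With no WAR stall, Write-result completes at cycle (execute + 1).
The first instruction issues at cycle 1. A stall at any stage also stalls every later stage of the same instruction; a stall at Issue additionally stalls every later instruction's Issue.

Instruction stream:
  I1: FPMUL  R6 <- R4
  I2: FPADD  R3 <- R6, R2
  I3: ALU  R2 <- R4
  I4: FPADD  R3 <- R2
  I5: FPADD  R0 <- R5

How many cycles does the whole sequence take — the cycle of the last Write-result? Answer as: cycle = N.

cycle 1: I1 issues→FPMUL
cycle 2: I1 reads, I2 issues→FPADD
cycle 3: I3 issues→ALU
cycle 4: I3 reads
cycle 5: I3 exec-done
cycle 7: I1 exec-done
cycle 8: I1 writes R6
cycle 9: I2 reads
cycle 10: I3 writes R2
cycle 12: I2 exec-done
cycle 13: I2 writes R3
cycle 14: I4 issues→FPADD
cycle 15: I4 reads
cycle 18: I4 exec-done
cycle 19: I4 writes R3
cycle 20: I5 issues→FPADD
cycle 21: I5 reads
cycle 24: I5 exec-done
cycle 25: I5 writes R0

cycle = 25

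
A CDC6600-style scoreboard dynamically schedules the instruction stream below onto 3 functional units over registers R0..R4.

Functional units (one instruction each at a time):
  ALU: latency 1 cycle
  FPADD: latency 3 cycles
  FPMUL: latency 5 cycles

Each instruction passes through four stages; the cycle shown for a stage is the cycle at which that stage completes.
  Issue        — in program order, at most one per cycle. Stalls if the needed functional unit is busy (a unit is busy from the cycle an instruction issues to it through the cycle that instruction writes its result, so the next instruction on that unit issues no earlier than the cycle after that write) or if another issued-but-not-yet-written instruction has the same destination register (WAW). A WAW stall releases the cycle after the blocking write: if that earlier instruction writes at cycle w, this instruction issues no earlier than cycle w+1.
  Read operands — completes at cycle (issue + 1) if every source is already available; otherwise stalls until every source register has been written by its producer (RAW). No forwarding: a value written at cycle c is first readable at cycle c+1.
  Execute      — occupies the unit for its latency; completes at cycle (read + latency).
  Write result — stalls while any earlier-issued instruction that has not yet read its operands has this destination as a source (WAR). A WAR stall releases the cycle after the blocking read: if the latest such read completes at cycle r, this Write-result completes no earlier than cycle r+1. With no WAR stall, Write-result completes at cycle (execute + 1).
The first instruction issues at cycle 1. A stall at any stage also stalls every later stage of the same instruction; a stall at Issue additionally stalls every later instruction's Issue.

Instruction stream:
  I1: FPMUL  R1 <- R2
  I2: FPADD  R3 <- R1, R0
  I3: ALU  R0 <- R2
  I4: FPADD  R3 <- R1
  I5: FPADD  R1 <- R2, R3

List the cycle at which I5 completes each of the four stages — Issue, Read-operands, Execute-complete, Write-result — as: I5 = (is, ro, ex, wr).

I5 = (20, 21, 24, 25)

I1  is:1  ro:2  ex:7  wr:8
I2  is:2  ro:9  ex:12  wr:13  — RAW R1: wait I1 write@8
I3  is:3  ro:4  ex:5  wr:10  — WAR R0: wait I2 read@9
I4  is:14  ro:15  ex:18  wr:19  — struct: FPADD busy until I2 writes@13
I5  is:20  ro:21  ex:24  wr:25  — struct: FPADD busy until I4 writes@19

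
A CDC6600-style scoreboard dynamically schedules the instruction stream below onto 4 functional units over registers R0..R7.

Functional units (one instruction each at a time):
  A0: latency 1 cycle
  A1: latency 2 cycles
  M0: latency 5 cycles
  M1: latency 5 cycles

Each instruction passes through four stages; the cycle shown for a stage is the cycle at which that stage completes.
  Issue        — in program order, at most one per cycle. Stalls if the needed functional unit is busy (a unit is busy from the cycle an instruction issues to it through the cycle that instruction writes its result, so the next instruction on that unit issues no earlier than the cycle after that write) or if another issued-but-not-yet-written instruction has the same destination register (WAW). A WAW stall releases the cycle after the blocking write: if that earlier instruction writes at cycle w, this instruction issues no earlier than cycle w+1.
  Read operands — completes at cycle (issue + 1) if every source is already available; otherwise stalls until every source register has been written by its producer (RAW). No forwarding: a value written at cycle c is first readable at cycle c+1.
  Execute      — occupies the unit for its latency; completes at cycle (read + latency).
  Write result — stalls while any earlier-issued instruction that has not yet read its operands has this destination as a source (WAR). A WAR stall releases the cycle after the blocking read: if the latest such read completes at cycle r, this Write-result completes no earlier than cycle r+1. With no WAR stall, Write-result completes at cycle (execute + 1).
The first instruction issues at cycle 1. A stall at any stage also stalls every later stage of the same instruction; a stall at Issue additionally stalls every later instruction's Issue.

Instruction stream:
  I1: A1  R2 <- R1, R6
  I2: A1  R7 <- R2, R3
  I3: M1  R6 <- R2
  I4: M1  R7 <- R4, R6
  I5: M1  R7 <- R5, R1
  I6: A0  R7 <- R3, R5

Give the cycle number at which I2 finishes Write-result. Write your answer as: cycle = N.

c1: issue I1 (A1)
c2: I1 read-ops
c4: I1 finished on A1
c5: I1→R2
c6: issue I2 (A1)
c7: I2 read-ops · issue I3 (M1)
c8: I3 read-ops
c9: I2 finished on A1
c10: I2→R7
c13: I3 finished on M1
c14: I3→R6
c15: issue I4 (M1)
c16: I4 read-ops
c21: I4 finished on M1
c22: I4→R7
c23: issue I5 (M1)
c24: I5 read-ops
c29: I5 finished on M1
c30: I5→R7
c31: issue I6 (A0)
c32: I6 read-ops
c33: I6 finished on A0
c34: I6→R7

cycle = 10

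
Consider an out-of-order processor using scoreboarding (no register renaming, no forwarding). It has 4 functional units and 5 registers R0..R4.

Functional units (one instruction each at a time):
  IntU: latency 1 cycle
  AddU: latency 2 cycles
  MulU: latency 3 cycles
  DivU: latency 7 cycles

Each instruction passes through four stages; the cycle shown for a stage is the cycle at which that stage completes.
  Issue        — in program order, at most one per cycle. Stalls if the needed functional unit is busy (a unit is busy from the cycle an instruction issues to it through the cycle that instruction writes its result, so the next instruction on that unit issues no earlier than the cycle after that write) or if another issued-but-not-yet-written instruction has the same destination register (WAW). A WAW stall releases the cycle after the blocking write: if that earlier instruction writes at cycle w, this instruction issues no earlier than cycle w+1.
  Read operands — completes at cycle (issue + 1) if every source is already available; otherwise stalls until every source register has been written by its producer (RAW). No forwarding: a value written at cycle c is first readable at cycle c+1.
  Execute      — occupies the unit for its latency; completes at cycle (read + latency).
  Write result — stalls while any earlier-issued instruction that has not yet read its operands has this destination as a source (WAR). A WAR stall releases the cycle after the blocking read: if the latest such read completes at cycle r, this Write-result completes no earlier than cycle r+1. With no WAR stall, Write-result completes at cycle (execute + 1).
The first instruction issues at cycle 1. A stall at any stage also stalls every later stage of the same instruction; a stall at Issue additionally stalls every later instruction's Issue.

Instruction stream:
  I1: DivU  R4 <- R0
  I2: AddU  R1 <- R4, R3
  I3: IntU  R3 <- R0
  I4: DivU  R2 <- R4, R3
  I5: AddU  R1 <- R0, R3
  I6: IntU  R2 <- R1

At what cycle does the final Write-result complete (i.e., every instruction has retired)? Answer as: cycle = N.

cycle = 25

[1] I1→DivU
[2] I1 RO | I2→AddU
[3] I3→IntU
[4] I3 RO
[5] I3 EX
[9] I1 EX
[10] I1 WR R4
[11] I2 RO | I4→DivU
[12] I3 WR R3
[13] I2 EX | I4 RO
[14] I2 WR R1
[15] I5→AddU
[16] I5 RO
[18] I5 EX
[19] I5 WR R1
[20] I4 EX
[21] I4 WR R2
[22] I6→IntU
[23] I6 RO
[24] I6 EX
[25] I6 WR R2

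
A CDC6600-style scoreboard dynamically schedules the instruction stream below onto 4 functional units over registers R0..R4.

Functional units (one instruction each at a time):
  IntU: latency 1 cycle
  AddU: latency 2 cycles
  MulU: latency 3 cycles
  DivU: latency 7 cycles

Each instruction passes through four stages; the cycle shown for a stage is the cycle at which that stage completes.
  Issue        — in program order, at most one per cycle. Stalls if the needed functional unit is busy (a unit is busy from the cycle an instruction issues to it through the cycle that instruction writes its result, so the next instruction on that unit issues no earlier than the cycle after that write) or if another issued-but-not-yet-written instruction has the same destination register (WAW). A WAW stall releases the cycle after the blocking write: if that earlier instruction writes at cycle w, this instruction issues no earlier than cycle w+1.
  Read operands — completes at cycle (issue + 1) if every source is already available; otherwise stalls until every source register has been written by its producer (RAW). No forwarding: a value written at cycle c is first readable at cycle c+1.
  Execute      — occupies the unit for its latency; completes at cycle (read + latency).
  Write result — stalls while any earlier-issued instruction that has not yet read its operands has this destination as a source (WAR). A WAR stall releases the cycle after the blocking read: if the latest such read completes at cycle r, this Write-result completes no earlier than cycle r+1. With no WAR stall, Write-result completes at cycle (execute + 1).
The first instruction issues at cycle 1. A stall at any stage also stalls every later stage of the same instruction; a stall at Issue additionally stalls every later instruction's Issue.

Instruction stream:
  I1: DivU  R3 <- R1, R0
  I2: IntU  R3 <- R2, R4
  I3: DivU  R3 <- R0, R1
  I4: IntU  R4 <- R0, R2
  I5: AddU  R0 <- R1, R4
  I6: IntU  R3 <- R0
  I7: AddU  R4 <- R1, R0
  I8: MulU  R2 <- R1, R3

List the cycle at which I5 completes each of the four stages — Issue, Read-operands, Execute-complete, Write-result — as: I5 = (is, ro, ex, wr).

I5 = (17, 20, 22, 23)

I1 -> (1, 2, 9, 10)
I2 -> (11, 12, 13, 14)  // WAW R3: wait I1 write@10
I3 -> (15, 16, 23, 24)  // WAW R3: wait I2 write@14
I4 -> (16, 17, 18, 19)
I5 -> (17, 20, 22, 23)  // RAW R4: wait I4 write@19
I6 -> (25, 26, 27, 28)  // WAW R3: wait I3 write@24
I7 -> (26, 27, 29, 30)
I8 -> (27, 29, 32, 33)  // RAW R3: wait I6 write@28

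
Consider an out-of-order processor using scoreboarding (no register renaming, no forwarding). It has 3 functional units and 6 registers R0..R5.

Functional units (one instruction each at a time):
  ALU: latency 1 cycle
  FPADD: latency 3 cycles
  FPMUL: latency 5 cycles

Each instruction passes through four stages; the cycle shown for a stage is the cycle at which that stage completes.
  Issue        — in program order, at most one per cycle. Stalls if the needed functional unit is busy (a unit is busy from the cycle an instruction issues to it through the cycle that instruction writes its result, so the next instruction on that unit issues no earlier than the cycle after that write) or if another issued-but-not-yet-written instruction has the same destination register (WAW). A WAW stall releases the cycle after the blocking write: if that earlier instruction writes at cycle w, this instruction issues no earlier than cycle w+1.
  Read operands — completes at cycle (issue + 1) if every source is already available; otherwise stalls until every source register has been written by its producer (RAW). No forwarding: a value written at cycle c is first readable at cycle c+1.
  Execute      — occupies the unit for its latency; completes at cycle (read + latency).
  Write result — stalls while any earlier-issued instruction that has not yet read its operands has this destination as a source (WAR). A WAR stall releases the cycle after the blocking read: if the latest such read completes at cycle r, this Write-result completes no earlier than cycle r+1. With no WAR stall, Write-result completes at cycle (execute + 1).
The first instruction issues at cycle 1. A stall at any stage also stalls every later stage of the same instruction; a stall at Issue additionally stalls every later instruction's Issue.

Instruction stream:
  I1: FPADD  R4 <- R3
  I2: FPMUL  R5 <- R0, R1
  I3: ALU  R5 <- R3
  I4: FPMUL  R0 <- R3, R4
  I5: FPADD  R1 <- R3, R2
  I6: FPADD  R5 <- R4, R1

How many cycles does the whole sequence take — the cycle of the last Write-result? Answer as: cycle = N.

cycle = 23

cycle 1: issue I1 (FPADD)
cycle 2: I1 read-ops; issue I2 (FPMUL)
cycle 3: I2 read-ops
cycle 5: I1 finished on FPADD
cycle 6: I1→R4
cycle 8: I2 finished on FPMUL
cycle 9: I2→R5
cycle 10: issue I3 (ALU)
cycle 11: I3 read-ops; issue I4 (FPMUL)
cycle 12: I3 finished on ALU; I4 read-ops; issue I5 (FPADD)
cycle 13: I3→R5; I5 read-ops
cycle 16: I5 finished on FPADD
cycle 17: I4 finished on FPMUL; I5→R1
cycle 18: I4→R0; issue I6 (FPADD)
cycle 19: I6 read-ops
cycle 22: I6 finished on FPADD
cycle 23: I6→R5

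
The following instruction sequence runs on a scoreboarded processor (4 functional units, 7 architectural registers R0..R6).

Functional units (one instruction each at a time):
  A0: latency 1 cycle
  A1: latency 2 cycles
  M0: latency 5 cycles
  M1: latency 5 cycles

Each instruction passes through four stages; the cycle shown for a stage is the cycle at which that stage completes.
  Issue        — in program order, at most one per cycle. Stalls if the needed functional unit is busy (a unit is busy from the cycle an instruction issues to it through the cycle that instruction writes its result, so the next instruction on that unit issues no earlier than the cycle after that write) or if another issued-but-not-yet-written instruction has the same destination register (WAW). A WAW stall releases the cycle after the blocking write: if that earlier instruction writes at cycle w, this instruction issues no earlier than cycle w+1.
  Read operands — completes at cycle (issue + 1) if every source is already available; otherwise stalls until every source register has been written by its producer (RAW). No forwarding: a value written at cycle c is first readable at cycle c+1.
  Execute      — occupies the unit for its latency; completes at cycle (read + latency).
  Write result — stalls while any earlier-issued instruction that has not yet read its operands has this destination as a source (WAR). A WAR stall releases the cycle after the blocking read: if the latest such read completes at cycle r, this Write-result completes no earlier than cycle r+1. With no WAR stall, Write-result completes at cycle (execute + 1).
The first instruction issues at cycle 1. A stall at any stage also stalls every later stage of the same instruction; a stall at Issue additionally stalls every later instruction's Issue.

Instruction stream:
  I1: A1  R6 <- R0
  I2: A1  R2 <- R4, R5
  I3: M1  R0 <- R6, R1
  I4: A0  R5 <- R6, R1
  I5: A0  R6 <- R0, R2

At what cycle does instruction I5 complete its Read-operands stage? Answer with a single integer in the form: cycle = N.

cycle = 15

cycle 1: I1→A1
cycle 2: I1 RO
cycle 4: I1 EX
cycle 5: I1 WR R6
cycle 6: I2→A1
cycle 7: I2 RO · I3→M1
cycle 8: I3 RO · I4→A0
cycle 9: I2 EX · I4 RO
cycle 10: I2 WR R2 · I4 EX
cycle 11: I4 WR R5
cycle 12: I5→A0
cycle 13: I3 EX
cycle 14: I3 WR R0
cycle 15: I5 RO
cycle 16: I5 EX
cycle 17: I5 WR R6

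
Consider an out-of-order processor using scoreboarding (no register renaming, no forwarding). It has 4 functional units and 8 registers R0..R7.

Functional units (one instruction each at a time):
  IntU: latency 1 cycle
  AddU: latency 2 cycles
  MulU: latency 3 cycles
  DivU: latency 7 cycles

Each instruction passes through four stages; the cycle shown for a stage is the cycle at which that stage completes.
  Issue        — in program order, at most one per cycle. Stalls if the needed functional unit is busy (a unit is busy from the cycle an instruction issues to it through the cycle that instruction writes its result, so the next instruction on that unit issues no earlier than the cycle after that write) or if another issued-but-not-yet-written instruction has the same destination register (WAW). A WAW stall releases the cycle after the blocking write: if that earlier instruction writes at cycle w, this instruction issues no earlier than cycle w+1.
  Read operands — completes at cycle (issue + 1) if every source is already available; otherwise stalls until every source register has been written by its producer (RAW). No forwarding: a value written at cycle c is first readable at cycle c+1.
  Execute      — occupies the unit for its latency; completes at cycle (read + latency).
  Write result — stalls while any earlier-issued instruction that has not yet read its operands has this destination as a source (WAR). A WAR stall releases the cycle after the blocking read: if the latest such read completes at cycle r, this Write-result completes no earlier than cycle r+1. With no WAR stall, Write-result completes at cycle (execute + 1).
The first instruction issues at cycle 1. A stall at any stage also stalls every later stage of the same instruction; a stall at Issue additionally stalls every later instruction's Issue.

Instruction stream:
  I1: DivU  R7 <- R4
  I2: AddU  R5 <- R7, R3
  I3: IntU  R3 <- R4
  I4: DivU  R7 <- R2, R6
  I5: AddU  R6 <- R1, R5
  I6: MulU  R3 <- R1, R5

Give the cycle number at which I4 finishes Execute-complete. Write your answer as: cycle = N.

cycle = 19

cycle 1: I1→DivU
cycle 2: I1 RO, I2→AddU
cycle 3: I3→IntU
cycle 4: I3 RO
cycle 5: I3 EX
cycle 9: I1 EX
cycle 10: I1 WR R7
cycle 11: I2 RO, I4→DivU
cycle 12: I3 WR R3, I4 RO
cycle 13: I2 EX
cycle 14: I2 WR R5
cycle 15: I5→AddU
cycle 16: I5 RO, I6→MulU
cycle 17: I6 RO
cycle 18: I5 EX
cycle 19: I4 EX, I5 WR R6
cycle 20: I4 WR R7, I6 EX
cycle 21: I6 WR R3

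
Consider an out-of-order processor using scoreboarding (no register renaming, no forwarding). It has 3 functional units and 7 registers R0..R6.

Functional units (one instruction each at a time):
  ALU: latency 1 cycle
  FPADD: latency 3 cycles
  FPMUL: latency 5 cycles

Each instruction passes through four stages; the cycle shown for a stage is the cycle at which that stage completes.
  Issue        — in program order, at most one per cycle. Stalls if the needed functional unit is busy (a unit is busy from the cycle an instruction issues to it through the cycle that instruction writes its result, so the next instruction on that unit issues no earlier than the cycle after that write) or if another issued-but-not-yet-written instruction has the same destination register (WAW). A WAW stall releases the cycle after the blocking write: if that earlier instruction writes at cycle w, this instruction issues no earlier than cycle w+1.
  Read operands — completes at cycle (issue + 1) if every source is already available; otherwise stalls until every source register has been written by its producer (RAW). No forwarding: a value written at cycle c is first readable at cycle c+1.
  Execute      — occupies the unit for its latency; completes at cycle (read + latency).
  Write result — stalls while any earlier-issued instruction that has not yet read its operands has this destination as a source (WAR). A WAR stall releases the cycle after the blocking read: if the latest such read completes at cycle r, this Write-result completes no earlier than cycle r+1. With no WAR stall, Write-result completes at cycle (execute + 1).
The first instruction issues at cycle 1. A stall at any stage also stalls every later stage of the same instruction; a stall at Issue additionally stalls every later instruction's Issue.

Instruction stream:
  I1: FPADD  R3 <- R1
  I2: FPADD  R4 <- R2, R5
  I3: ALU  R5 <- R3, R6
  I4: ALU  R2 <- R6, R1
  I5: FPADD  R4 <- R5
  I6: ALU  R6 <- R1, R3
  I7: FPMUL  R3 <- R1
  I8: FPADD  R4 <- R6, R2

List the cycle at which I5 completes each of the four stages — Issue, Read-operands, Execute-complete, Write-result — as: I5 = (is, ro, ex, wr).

I5 = (13, 14, 17, 18)

I1  is:1  ro:2  ex:5  wr:6
I2  is:7  ro:8  ex:11  wr:12  — struct: FPADD busy until I1 writes@6
I3  is:8  ro:9  ex:10  wr:11
I4  is:12  ro:13  ex:14  wr:15  — struct: ALU busy until I3 writes@11
I5  is:13  ro:14  ex:17  wr:18
I6  is:16  ro:17  ex:18  wr:19  — struct: ALU busy until I4 writes@15
I7  is:17  ro:18  ex:23  wr:24
I8  is:19  ro:20  ex:23  wr:24  — struct: FPADD busy until I5 writes@18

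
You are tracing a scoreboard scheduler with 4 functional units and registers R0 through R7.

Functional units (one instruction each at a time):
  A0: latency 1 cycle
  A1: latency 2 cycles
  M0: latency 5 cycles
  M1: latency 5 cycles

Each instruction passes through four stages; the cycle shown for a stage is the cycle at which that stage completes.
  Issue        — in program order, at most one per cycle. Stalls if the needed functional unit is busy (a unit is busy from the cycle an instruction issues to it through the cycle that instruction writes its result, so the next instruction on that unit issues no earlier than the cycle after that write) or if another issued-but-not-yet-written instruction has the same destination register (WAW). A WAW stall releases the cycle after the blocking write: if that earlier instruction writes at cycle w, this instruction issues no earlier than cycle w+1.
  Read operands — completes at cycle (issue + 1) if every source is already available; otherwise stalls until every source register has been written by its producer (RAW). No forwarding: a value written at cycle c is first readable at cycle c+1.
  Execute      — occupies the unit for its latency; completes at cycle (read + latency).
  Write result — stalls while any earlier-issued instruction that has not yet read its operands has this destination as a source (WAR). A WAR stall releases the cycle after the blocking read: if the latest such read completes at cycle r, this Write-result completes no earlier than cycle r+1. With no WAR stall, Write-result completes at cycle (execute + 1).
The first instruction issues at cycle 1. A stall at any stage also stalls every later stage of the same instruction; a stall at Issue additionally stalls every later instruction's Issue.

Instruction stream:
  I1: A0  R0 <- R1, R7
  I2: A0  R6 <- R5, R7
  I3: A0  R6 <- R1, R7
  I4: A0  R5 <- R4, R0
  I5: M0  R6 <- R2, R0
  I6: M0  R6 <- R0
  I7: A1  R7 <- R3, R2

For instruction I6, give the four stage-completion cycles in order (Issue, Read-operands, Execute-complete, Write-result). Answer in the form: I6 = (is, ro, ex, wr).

t=1  I1 dispatched to A0
t=2  I1 operands ready
t=3  I1 complete
t=4  R0←I1
t=5  I2 dispatched to A0
t=6  I2 operands ready
t=7  I2 complete
t=8  R6←I2
t=9  I3 dispatched to A0
t=10  I3 operands ready
t=11  I3 complete
t=12  R6←I3
t=13  I4 dispatched to A0
t=14  I4 operands ready · I5 dispatched to M0
t=15  I4 complete · I5 operands ready
t=16  R5←I4
t=20  I5 complete
t=21  R6←I5
t=22  I6 dispatched to M0
t=23  I6 operands ready · I7 dispatched to A1
t=24  I7 operands ready
t=26  I7 complete
t=27  R7←I7
t=28  I6 complete
t=29  R6←I6

I6 = (22, 23, 28, 29)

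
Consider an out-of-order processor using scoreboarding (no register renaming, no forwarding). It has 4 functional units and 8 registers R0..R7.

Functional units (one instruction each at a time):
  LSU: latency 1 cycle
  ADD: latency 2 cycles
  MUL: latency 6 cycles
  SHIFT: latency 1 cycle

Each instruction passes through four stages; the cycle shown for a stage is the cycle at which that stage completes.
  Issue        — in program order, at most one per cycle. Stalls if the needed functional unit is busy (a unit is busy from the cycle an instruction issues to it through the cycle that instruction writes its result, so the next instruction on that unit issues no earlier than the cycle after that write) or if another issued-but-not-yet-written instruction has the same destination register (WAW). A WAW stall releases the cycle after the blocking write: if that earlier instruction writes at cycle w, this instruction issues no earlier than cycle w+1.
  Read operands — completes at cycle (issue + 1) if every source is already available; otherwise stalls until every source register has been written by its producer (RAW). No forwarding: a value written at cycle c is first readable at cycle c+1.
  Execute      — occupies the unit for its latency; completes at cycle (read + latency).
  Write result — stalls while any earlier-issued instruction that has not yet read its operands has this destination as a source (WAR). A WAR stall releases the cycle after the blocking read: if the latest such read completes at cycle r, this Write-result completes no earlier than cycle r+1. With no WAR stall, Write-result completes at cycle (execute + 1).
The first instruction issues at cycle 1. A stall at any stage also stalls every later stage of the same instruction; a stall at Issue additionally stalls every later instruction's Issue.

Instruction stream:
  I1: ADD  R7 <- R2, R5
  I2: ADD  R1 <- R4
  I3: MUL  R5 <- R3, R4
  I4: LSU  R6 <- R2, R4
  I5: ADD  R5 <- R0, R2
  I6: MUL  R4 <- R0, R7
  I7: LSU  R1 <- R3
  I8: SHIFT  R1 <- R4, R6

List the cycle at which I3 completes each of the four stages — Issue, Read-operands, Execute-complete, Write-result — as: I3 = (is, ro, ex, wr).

I1 -> (1, 2, 4, 5)
I2 -> (6, 7, 9, 10)  // struct: ADD busy until I1 writes@5
I3 -> (7, 8, 14, 15)
I4 -> (8, 9, 10, 11)
I5 -> (16, 17, 19, 20)  // WAW R5: wait I3 write@15
I6 -> (17, 18, 24, 25)
I7 -> (18, 19, 20, 21)
I8 -> (22, 26, 27, 28)  // WAW R1: wait I7 write@21, RAW R4: wait I6 write@25

I3 = (7, 8, 14, 15)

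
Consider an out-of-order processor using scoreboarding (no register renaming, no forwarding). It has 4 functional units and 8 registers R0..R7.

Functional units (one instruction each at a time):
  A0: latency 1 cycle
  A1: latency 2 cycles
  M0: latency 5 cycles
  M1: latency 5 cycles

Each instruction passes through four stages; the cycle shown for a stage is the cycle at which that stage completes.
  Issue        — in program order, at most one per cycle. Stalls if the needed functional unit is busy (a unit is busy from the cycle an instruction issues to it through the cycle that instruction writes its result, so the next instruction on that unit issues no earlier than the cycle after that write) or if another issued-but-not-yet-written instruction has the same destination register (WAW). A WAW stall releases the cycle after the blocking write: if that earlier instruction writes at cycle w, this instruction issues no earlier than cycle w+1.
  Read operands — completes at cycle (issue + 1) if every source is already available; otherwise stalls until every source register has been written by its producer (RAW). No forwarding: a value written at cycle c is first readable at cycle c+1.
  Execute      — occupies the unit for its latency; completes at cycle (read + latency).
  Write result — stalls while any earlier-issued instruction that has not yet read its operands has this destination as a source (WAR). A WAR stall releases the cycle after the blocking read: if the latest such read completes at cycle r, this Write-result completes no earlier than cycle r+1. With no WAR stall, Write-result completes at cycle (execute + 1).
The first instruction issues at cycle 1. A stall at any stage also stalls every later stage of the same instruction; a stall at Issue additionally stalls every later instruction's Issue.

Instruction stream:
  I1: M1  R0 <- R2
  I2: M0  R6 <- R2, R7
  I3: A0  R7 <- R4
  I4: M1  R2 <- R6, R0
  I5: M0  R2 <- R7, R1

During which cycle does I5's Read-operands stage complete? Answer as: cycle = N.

cycle = 18

  I1 | 1 | 2 | 7 | 8
  I2 | 2 | 3 | 8 | 9
  I3 | 3 | 4 | 5 | 6
  I4 | 9 | 10 | 15 | 16   struct: M1 busy until I1 writes@8
  I5 | 17 | 18 | 23 | 24   WAW R2: wait I4 write@16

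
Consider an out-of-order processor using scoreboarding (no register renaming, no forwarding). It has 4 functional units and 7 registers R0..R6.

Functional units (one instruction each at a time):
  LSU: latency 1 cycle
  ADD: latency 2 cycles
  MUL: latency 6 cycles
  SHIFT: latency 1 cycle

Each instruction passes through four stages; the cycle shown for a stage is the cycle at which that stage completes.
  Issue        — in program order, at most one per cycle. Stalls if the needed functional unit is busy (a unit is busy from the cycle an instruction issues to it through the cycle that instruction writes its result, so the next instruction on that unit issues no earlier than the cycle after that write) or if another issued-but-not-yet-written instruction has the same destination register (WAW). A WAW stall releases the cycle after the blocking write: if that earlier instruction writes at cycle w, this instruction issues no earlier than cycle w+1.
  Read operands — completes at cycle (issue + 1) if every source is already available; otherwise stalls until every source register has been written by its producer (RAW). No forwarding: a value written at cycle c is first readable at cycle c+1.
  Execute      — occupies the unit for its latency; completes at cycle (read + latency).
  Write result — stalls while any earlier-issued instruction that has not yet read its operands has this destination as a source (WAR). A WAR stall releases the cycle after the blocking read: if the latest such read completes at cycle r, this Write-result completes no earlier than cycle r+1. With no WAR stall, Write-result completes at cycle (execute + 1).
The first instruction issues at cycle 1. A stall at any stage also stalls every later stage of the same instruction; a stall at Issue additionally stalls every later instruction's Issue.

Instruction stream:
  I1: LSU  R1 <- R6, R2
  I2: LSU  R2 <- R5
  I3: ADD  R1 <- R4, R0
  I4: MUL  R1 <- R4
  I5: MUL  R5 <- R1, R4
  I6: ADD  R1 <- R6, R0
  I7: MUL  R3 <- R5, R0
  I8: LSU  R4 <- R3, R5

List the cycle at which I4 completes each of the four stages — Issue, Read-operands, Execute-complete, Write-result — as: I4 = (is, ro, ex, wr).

t=1  I1 issues→LSU
t=2  I1 reads
t=3  I1 exec-done
t=4  I1 writes R1
t=5  I2 issues→LSU
t=6  I2 reads, I3 issues→ADD
t=7  I2 exec-done, I3 reads
t=8  I2 writes R2
t=9  I3 exec-done
t=10  I3 writes R1
t=11  I4 issues→MUL
t=12  I4 reads
t=18  I4 exec-done
t=19  I4 writes R1
t=20  I5 issues→MUL
t=21  I5 reads, I6 issues→ADD
t=22  I6 reads
t=24  I6 exec-done
t=25  I6 writes R1
t=27  I5 exec-done
t=28  I5 writes R5
t=29  I7 issues→MUL
t=30  I7 reads, I8 issues→LSU
t=36  I7 exec-done
t=37  I7 writes R3
t=38  I8 reads
t=39  I8 exec-done
t=40  I8 writes R4

I4 = (11, 12, 18, 19)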